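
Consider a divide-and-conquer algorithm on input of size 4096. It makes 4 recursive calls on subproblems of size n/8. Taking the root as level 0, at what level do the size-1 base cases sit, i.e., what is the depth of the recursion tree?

For divide and conquer with division factor 8:

Problem sizes at each level:
Level 0: 4096
Level 1: 512
Level 2: 64
Level 3: 8
Level 4: 1

The root is level 0 and the size-1 base case is level 4 (the tree spans levels 0 through 4, i.e. 5 levels counting the root), so the depth is the number of divisions: log_8(4096) = 4

The recursion tree depth is log_8(4096) = 4. At each level, the problem size is divided by 8, so it takes 4 divisions to reduce to a base case of size 1. The algorithm makes 4 recursive calls at each level.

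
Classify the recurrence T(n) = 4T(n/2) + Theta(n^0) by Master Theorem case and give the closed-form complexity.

Master Theorem for T(n) = 4T(n/2) + O(n^0):

a = 4, b = 2, c = 0
log_b(a) = log_2(4) = 2.0000

Case 1: c = 0 < log_2(4) = 2.0000
T(n) = O(n^(log_2 4)) = O(n^2)

For T(n) = 4T(n/2) + O(n^0): log_2(4) = 2.0000. This is Case 1 of the Master Theorem (c < log_b(a), work dominated by leaves), giving O(n^2).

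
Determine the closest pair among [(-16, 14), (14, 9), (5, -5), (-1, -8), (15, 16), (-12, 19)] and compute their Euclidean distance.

Computing all pairwise distances among 6 points:

d((-16, 14), (14, 9)) = 30.4138
d((-16, 14), (5, -5)) = 28.3196
d((-16, 14), (-1, -8)) = 26.6271
d((-16, 14), (15, 16)) = 31.0644
d((-16, 14), (-12, 19)) = 6.4031 <-- minimum
d((14, 9), (5, -5)) = 16.6433
d((14, 9), (-1, -8)) = 22.6716
d((14, 9), (15, 16)) = 7.0711
d((14, 9), (-12, 19)) = 27.8568
d((5, -5), (-1, -8)) = 6.7082
d((5, -5), (15, 16)) = 23.2594
d((5, -5), (-12, 19)) = 29.4109
d((-1, -8), (15, 16)) = 28.8444
d((-1, -8), (-12, 19)) = 29.1548
d((15, 16), (-12, 19)) = 27.1662

Closest pair: (-16, 14) and (-12, 19) with distance 6.4031

The closest pair is (-16, 14) and (-12, 19) with Euclidean distance 6.4031. For 6 points, brute-force pairwise comparison is shown above. For large n, the divide-and-conquer algorithm (sort by x, recurse on halves, check the dividing strip) achieves O(n log n).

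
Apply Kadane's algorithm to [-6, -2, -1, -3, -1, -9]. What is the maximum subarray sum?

Using Kadane's algorithm on [-6, -2, -1, -3, -1, -9]:

Scanning through the array:
Position 1 (value -2): max_ending_here = -2, max_so_far = -2
Position 2 (value -1): max_ending_here = -1, max_so_far = -1
Position 3 (value -3): max_ending_here = -3, max_so_far = -1
Position 4 (value -1): max_ending_here = -1, max_so_far = -1
Position 5 (value -9): max_ending_here = -9, max_so_far = -1

Maximum subarray: [-1]
Maximum sum: -1

The maximum subarray is [-1] with sum -1. This subarray runs from index 2 to index 2.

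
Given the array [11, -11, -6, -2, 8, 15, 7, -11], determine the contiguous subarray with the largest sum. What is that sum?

Using Kadane's algorithm on [11, -11, -6, -2, 8, 15, 7, -11]:

Scanning through the array:
Position 1 (value -11): max_ending_here = 0, max_so_far = 11
Position 2 (value -6): max_ending_here = -6, max_so_far = 11
Position 3 (value -2): max_ending_here = -2, max_so_far = 11
Position 4 (value 8): max_ending_here = 8, max_so_far = 11
Position 5 (value 15): max_ending_here = 23, max_so_far = 23
Position 6 (value 7): max_ending_here = 30, max_so_far = 30
Position 7 (value -11): max_ending_here = 19, max_so_far = 30

Maximum subarray: [8, 15, 7]
Maximum sum: 30

The maximum subarray is [8, 15, 7] with sum 30. This subarray runs from index 4 to index 6.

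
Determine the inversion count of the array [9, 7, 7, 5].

Finding inversions in [9, 7, 7, 5]:

(0, 1): arr[0]=9 > arr[1]=7
(0, 2): arr[0]=9 > arr[2]=7
(0, 3): arr[0]=9 > arr[3]=5
(1, 3): arr[1]=7 > arr[3]=5
(2, 3): arr[2]=7 > arr[3]=5

Total inversions: 5

The array has 5 inversion(s): (0,1), (0,2), (0,3), (1,3), (2,3). Each pair (i,j) satisfies i < j and arr[i] > arr[j].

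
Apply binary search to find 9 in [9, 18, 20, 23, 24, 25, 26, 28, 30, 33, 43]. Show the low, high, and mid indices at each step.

Binary search for 9 in [9, 18, 20, 23, 24, 25, 26, 28, 30, 33, 43]:

lo=0, hi=10, mid=5, arr[mid]=25 -> 25 > 9, search left half
lo=0, hi=4, mid=2, arr[mid]=20 -> 20 > 9, search left half
lo=0, hi=1, mid=0, arr[mid]=9 -> Found target at index 0!

Binary search finds 9 at index 0 after 3 comparisons. The search repeatedly halves the search space by comparing with the middle element.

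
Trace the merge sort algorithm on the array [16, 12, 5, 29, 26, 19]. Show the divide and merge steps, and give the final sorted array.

Merge sort trace:

Split: [16, 12, 5, 29, 26, 19] -> [16, 12, 5] and [29, 26, 19]
  Split: [16, 12, 5] -> [16] and [12, 5]
    Split: [12, 5] -> [12] and [5]
    Merge: [12] + [5] -> [5, 12]
  Merge: [16] + [5, 12] -> [5, 12, 16]
  Split: [29, 26, 19] -> [29] and [26, 19]
    Split: [26, 19] -> [26] and [19]
    Merge: [26] + [19] -> [19, 26]
  Merge: [29] + [19, 26] -> [19, 26, 29]
Merge: [5, 12, 16] + [19, 26, 29] -> [5, 12, 16, 19, 26, 29]

Final sorted array: [5, 12, 16, 19, 26, 29]

The merge sort proceeds by recursively splitting the array and merging sorted halves.
After all merges, the sorted array is [5, 12, 16, 19, 26, 29].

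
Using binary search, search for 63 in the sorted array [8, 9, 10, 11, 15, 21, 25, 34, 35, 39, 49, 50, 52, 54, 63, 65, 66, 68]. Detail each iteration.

Binary search for 63 in [8, 9, 10, 11, 15, 21, 25, 34, 35, 39, 49, 50, 52, 54, 63, 65, 66, 68]:

lo=0, hi=17, mid=8, arr[mid]=35 -> 35 < 63, search right half
lo=9, hi=17, mid=13, arr[mid]=54 -> 54 < 63, search right half
lo=14, hi=17, mid=15, arr[mid]=65 -> 65 > 63, search left half
lo=14, hi=14, mid=14, arr[mid]=63 -> Found target at index 14!

Binary search finds 63 at index 14 after 4 comparisons. The search repeatedly halves the search space by comparing with the middle element.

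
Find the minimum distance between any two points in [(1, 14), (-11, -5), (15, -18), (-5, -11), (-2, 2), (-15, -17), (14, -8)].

Computing all pairwise distances among 7 points:

d((1, 14), (-11, -5)) = 22.4722
d((1, 14), (15, -18)) = 34.9285
d((1, 14), (-5, -11)) = 25.7099
d((1, 14), (-2, 2)) = 12.3693
d((1, 14), (-15, -17)) = 34.8855
d((1, 14), (14, -8)) = 25.5539
d((-11, -5), (15, -18)) = 29.0689
d((-11, -5), (-5, -11)) = 8.4853 <-- minimum
d((-11, -5), (-2, 2)) = 11.4018
d((-11, -5), (-15, -17)) = 12.6491
d((-11, -5), (14, -8)) = 25.1794
d((15, -18), (-5, -11)) = 21.1896
d((15, -18), (-2, 2)) = 26.2488
d((15, -18), (-15, -17)) = 30.0167
d((15, -18), (14, -8)) = 10.0499
d((-5, -11), (-2, 2)) = 13.3417
d((-5, -11), (-15, -17)) = 11.6619
d((-5, -11), (14, -8)) = 19.2354
d((-2, 2), (-15, -17)) = 23.0217
d((-2, 2), (14, -8)) = 18.868
d((-15, -17), (14, -8)) = 30.3645

Closest pair: (-11, -5) and (-5, -11) with distance 8.4853

The closest pair is (-11, -5) and (-5, -11) with Euclidean distance 8.4853. For 7 points, brute-force pairwise comparison is shown above. For large n, the divide-and-conquer algorithm (sort by x, recurse on halves, check the dividing strip) achieves O(n log n).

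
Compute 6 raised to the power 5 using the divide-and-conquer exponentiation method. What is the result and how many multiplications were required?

Computing 6^5 by squaring (build up from 6^1; each line after the first costs one multiplication):

6^1 = 6
6^2 = (6^1)^2 = 6^2 = 36
6^4 = (6^2)^2 = 36^2 = 1296
6^5 = 6 * 6^4 = 6 * 1296 = 7776

Result: 7776
Multiplications needed: 3 (3 lines after 6^1)

6^5 = 7776. Using exponentiation by squaring, this requires 3 multiplications. The key idea: if the exponent is even, square the half-power; if odd, multiply by the base once.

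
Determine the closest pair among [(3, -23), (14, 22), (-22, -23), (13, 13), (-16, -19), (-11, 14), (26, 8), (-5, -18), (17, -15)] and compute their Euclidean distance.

Computing all pairwise distances among 9 points:

d((3, -23), (14, 22)) = 46.3249
d((3, -23), (-22, -23)) = 25.0
d((3, -23), (13, 13)) = 37.3631
d((3, -23), (-16, -19)) = 19.4165
d((3, -23), (-11, 14)) = 39.5601
d((3, -23), (26, 8)) = 38.6005
d((3, -23), (-5, -18)) = 9.434
d((3, -23), (17, -15)) = 16.1245
d((14, 22), (-22, -23)) = 57.6281
d((14, 22), (13, 13)) = 9.0554
d((14, 22), (-16, -19)) = 50.8035
d((14, 22), (-11, 14)) = 26.2488
d((14, 22), (26, 8)) = 18.4391
d((14, 22), (-5, -18)) = 44.2832
d((14, 22), (17, -15)) = 37.1214
d((-22, -23), (13, 13)) = 50.2096
d((-22, -23), (-16, -19)) = 7.2111 <-- minimum
d((-22, -23), (-11, 14)) = 38.6005
d((-22, -23), (26, 8)) = 57.1402
d((-22, -23), (-5, -18)) = 17.72
d((-22, -23), (17, -15)) = 39.8121
d((13, 13), (-16, -19)) = 43.1856
d((13, 13), (-11, 14)) = 24.0208
d((13, 13), (26, 8)) = 13.9284
d((13, 13), (-5, -18)) = 35.8469
d((13, 13), (17, -15)) = 28.2843
d((-16, -19), (-11, 14)) = 33.3766
d((-16, -19), (26, 8)) = 49.93
d((-16, -19), (-5, -18)) = 11.0454
d((-16, -19), (17, -15)) = 33.2415
d((-11, 14), (26, 8)) = 37.4833
d((-11, 14), (-5, -18)) = 32.5576
d((-11, 14), (17, -15)) = 40.3113
d((26, 8), (-5, -18)) = 40.4599
d((26, 8), (17, -15)) = 24.6982
d((-5, -18), (17, -15)) = 22.2036

Closest pair: (-22, -23) and (-16, -19) with distance 7.2111

The closest pair is (-22, -23) and (-16, -19) with Euclidean distance 7.2111. For 9 points, brute-force pairwise comparison is shown above. For large n, the divide-and-conquer algorithm (sort by x, recurse on halves, check the dividing strip) achieves O(n log n).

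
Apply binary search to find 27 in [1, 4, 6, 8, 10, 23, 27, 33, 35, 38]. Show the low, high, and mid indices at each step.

Binary search for 27 in [1, 4, 6, 8, 10, 23, 27, 33, 35, 38]:

lo=0, hi=9, mid=4, arr[mid]=10 -> 10 < 27, search right half
lo=5, hi=9, mid=7, arr[mid]=33 -> 33 > 27, search left half
lo=5, hi=6, mid=5, arr[mid]=23 -> 23 < 27, search right half
lo=6, hi=6, mid=6, arr[mid]=27 -> Found target at index 6!

Binary search finds 27 at index 6 after 4 comparisons. The search repeatedly halves the search space by comparing with the middle element.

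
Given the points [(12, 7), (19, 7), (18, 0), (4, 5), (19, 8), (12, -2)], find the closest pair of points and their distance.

Computing all pairwise distances among 6 points:

d((12, 7), (19, 7)) = 7.0
d((12, 7), (18, 0)) = 9.2195
d((12, 7), (4, 5)) = 8.2462
d((12, 7), (19, 8)) = 7.0711
d((12, 7), (12, -2)) = 9.0
d((19, 7), (18, 0)) = 7.0711
d((19, 7), (4, 5)) = 15.1327
d((19, 7), (19, 8)) = 1.0 <-- minimum
d((19, 7), (12, -2)) = 11.4018
d((18, 0), (4, 5)) = 14.8661
d((18, 0), (19, 8)) = 8.0623
d((18, 0), (12, -2)) = 6.3246
d((4, 5), (19, 8)) = 15.2971
d((4, 5), (12, -2)) = 10.6301
d((19, 8), (12, -2)) = 12.2066

Closest pair: (19, 7) and (19, 8) with distance 1.0

The closest pair is (19, 7) and (19, 8) with Euclidean distance 1.0. For 6 points, brute-force pairwise comparison is shown above. For large n, the divide-and-conquer algorithm (sort by x, recurse on halves, check the dividing strip) achieves O(n log n).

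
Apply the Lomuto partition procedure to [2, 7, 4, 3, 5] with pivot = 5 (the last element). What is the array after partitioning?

Lomuto partition with pivot = 5:

Initial array: [2, 7, 4, 3, 5]

arr[0]=2 <= 5: swap with position 0, array becomes [2, 7, 4, 3, 5]
arr[1]=7 > 5: no swap
arr[2]=4 <= 5: swap with position 1, array becomes [2, 4, 7, 3, 5]
arr[3]=3 <= 5: swap with position 2, array becomes [2, 4, 3, 7, 5]

Place pivot at position 3: [2, 4, 3, 5, 7]
Pivot position: 3

After partitioning with pivot 5, the array becomes [2, 4, 3, 5, 7]. The pivot is placed at index 3. All elements to the left of the pivot are <= 5, and all elements to the right are > 5.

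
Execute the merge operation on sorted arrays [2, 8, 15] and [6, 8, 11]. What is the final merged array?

Merging process:

Compare 2 vs 6: take 2 from left. Merged: [2]
Compare 8 vs 6: take 6 from right. Merged: [2, 6]
Compare 8 vs 8: take 8 from left. Merged: [2, 6, 8]
Compare 15 vs 8: take 8 from right. Merged: [2, 6, 8, 8]
Compare 15 vs 11: take 11 from right. Merged: [2, 6, 8, 8, 11]
Append remaining from left: [15]. Merged: [2, 6, 8, 8, 11, 15]

Final merged array: [2, 6, 8, 8, 11, 15]
Total comparisons: 5

The merged array is [2, 6, 8, 8, 11, 15], requiring 5 comparisons. The merge step runs in O(n) time where n is the total number of elements.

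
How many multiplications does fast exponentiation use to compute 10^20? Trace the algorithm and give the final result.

Computing 10^20 by squaring (build up from 10^1; each line after the first costs one multiplication):

10^1 = 10
10^2 = (10^1)^2 = 10^2 = 100
10^4 = (10^2)^2 = 100^2 = 10000
10^5 = 10 * 10^4 = 10 * 10000 = 100000
10^10 = (10^5)^2 = 100000^2 = 10000000000
10^20 = (10^10)^2 = 10000000000^2 = 100000000000000000000

Result: 100000000000000000000
Multiplications needed: 5 (5 lines after 10^1)

10^20 = 100000000000000000000. Using exponentiation by squaring, this requires 5 multiplications. The key idea: if the exponent is even, square the half-power; if odd, multiply by the base once.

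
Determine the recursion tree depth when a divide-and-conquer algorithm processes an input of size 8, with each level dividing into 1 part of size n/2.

For divide and conquer with division factor 2:

Problem sizes at each level:
Level 0: 8
Level 1: 4
Level 2: 2
Level 3: 1

The root is level 0 and the size-1 base case is level 3 (the tree spans levels 0 through 3, i.e. 4 levels counting the root), so the depth is the number of divisions: log_2(8) = 3

The recursion tree depth is log_2(8) = 3. At each level, the problem size is divided by 2, so it takes 3 divisions to reduce to a base case of size 1. The algorithm makes 1 recursive call at each level.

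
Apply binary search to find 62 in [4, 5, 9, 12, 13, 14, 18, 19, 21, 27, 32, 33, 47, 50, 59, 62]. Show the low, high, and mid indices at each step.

Binary search for 62 in [4, 5, 9, 12, 13, 14, 18, 19, 21, 27, 32, 33, 47, 50, 59, 62]:

lo=0, hi=15, mid=7, arr[mid]=19 -> 19 < 62, search right half
lo=8, hi=15, mid=11, arr[mid]=33 -> 33 < 62, search right half
lo=12, hi=15, mid=13, arr[mid]=50 -> 50 < 62, search right half
lo=14, hi=15, mid=14, arr[mid]=59 -> 59 < 62, search right half
lo=15, hi=15, mid=15, arr[mid]=62 -> Found target at index 15!

Binary search finds 62 at index 15 after 5 comparisons. The search repeatedly halves the search space by comparing with the middle element.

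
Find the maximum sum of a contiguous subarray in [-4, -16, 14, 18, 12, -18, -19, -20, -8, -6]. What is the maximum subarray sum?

Using Kadane's algorithm on [-4, -16, 14, 18, 12, -18, -19, -20, -8, -6]:

Scanning through the array:
Position 1 (value -16): max_ending_here = -16, max_so_far = -4
Position 2 (value 14): max_ending_here = 14, max_so_far = 14
Position 3 (value 18): max_ending_here = 32, max_so_far = 32
Position 4 (value 12): max_ending_here = 44, max_so_far = 44
Position 5 (value -18): max_ending_here = 26, max_so_far = 44
Position 6 (value -19): max_ending_here = 7, max_so_far = 44
Position 7 (value -20): max_ending_here = -13, max_so_far = 44
Position 8 (value -8): max_ending_here = -8, max_so_far = 44
Position 9 (value -6): max_ending_here = -6, max_so_far = 44

Maximum subarray: [14, 18, 12]
Maximum sum: 44

The maximum subarray is [14, 18, 12] with sum 44. This subarray runs from index 2 to index 4.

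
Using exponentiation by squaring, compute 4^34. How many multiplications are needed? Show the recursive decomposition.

Computing 4^34 by squaring (build up from 4^1; each line after the first costs one multiplication):

4^1 = 4
4^2 = (4^1)^2 = 4^2 = 16
4^4 = (4^2)^2 = 16^2 = 256
4^8 = (4^4)^2 = 256^2 = 65536
4^16 = (4^8)^2 = 65536^2 = 4294967296
4^17 = 4 * 4^16 = 4 * 4294967296 = 17179869184
4^34 = (4^17)^2 = 17179869184^2 = 295147905179352825856

Result: 295147905179352825856
Multiplications needed: 6 (6 lines after 4^1)

4^34 = 295147905179352825856. Using exponentiation by squaring, this requires 6 multiplications. The key idea: if the exponent is even, square the half-power; if odd, multiply by the base once.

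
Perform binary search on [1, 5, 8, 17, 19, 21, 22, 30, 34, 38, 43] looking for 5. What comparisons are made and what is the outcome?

Binary search for 5 in [1, 5, 8, 17, 19, 21, 22, 30, 34, 38, 43]:

lo=0, hi=10, mid=5, arr[mid]=21 -> 21 > 5, search left half
lo=0, hi=4, mid=2, arr[mid]=8 -> 8 > 5, search left half
lo=0, hi=1, mid=0, arr[mid]=1 -> 1 < 5, search right half
lo=1, hi=1, mid=1, arr[mid]=5 -> Found target at index 1!

Binary search finds 5 at index 1 after 4 comparisons. The search repeatedly halves the search space by comparing with the middle element.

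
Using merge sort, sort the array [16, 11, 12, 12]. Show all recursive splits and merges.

Merge sort trace:

Split: [16, 11, 12, 12] -> [16, 11] and [12, 12]
  Split: [16, 11] -> [16] and [11]
  Merge: [16] + [11] -> [11, 16]
  Split: [12, 12] -> [12] and [12]
  Merge: [12] + [12] -> [12, 12]
Merge: [11, 16] + [12, 12] -> [11, 12, 12, 16]

Final sorted array: [11, 12, 12, 16]

The merge sort proceeds by recursively splitting the array and merging sorted halves.
After all merges, the sorted array is [11, 12, 12, 16].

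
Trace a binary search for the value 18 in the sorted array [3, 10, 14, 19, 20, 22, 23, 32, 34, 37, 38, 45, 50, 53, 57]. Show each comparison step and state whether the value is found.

Binary search for 18 in [3, 10, 14, 19, 20, 22, 23, 32, 34, 37, 38, 45, 50, 53, 57]:

lo=0, hi=14, mid=7, arr[mid]=32 -> 32 > 18, search left half
lo=0, hi=6, mid=3, arr[mid]=19 -> 19 > 18, search left half
lo=0, hi=2, mid=1, arr[mid]=10 -> 10 < 18, search right half
lo=2, hi=2, mid=2, arr[mid]=14 -> 14 < 18, search right half
lo=3 > hi=2, target 18 not found

Binary search determines that 18 is not in the array after 4 comparisons. The search space was exhausted without finding the target.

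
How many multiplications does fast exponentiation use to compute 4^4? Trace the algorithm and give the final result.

Computing 4^4 by squaring (build up from 4^1; each line after the first costs one multiplication):

4^1 = 4
4^2 = (4^1)^2 = 4^2 = 16
4^4 = (4^2)^2 = 16^2 = 256

Result: 256
Multiplications needed: 2 (2 lines after 4^1)

4^4 = 256. Using exponentiation by squaring, this requires 2 multiplications. The key idea: if the exponent is even, square the half-power; if odd, multiply by the base once.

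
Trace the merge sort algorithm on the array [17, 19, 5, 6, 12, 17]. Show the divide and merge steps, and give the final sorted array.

Merge sort trace:

Split: [17, 19, 5, 6, 12, 17] -> [17, 19, 5] and [6, 12, 17]
  Split: [17, 19, 5] -> [17] and [19, 5]
    Split: [19, 5] -> [19] and [5]
    Merge: [19] + [5] -> [5, 19]
  Merge: [17] + [5, 19] -> [5, 17, 19]
  Split: [6, 12, 17] -> [6] and [12, 17]
    Split: [12, 17] -> [12] and [17]
    Merge: [12] + [17] -> [12, 17]
  Merge: [6] + [12, 17] -> [6, 12, 17]
Merge: [5, 17, 19] + [6, 12, 17] -> [5, 6, 12, 17, 17, 19]

Final sorted array: [5, 6, 12, 17, 17, 19]

The merge sort proceeds by recursively splitting the array and merging sorted halves.
After all merges, the sorted array is [5, 6, 12, 17, 17, 19].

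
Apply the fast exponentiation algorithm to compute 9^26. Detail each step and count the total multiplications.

Computing 9^26 by squaring (build up from 9^1; each line after the first costs one multiplication):

9^1 = 9
9^2 = (9^1)^2 = 9^2 = 81
9^3 = 9 * 9^2 = 9 * 81 = 729
9^6 = (9^3)^2 = 729^2 = 531441
9^12 = (9^6)^2 = 531441^2 = 282429536481
9^13 = 9 * 9^12 = 9 * 282429536481 = 2541865828329
9^26 = (9^13)^2 = 2541865828329^2 = 6461081889226673298932241

Result: 6461081889226673298932241
Multiplications needed: 6 (6 lines after 9^1)

9^26 = 6461081889226673298932241. Using exponentiation by squaring, this requires 6 multiplications. The key idea: if the exponent is even, square the half-power; if odd, multiply by the base once.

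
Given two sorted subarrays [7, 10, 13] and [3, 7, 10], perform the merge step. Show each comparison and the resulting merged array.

Merging process:

Compare 7 vs 3: take 3 from right. Merged: [3]
Compare 7 vs 7: take 7 from left. Merged: [3, 7]
Compare 10 vs 7: take 7 from right. Merged: [3, 7, 7]
Compare 10 vs 10: take 10 from left. Merged: [3, 7, 7, 10]
Compare 13 vs 10: take 10 from right. Merged: [3, 7, 7, 10, 10]
Append remaining from left: [13]. Merged: [3, 7, 7, 10, 10, 13]

Final merged array: [3, 7, 7, 10, 10, 13]
Total comparisons: 5

The merged array is [3, 7, 7, 10, 10, 13], requiring 5 comparisons. The merge step runs in O(n) time where n is the total number of elements.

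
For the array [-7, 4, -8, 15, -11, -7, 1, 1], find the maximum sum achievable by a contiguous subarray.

Using Kadane's algorithm on [-7, 4, -8, 15, -11, -7, 1, 1]:

Scanning through the array:
Position 1 (value 4): max_ending_here = 4, max_so_far = 4
Position 2 (value -8): max_ending_here = -4, max_so_far = 4
Position 3 (value 15): max_ending_here = 15, max_so_far = 15
Position 4 (value -11): max_ending_here = 4, max_so_far = 15
Position 5 (value -7): max_ending_here = -3, max_so_far = 15
Position 6 (value 1): max_ending_here = 1, max_so_far = 15
Position 7 (value 1): max_ending_here = 2, max_so_far = 15

Maximum subarray: [15]
Maximum sum: 15

The maximum subarray is [15] with sum 15. This subarray runs from index 3 to index 3.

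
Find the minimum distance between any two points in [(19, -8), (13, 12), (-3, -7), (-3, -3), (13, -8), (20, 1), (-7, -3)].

Computing all pairwise distances among 7 points:

d((19, -8), (13, 12)) = 20.8806
d((19, -8), (-3, -7)) = 22.0227
d((19, -8), (-3, -3)) = 22.561
d((19, -8), (13, -8)) = 6.0
d((19, -8), (20, 1)) = 9.0554
d((19, -8), (-7, -3)) = 26.4764
d((13, 12), (-3, -7)) = 24.8395
d((13, 12), (-3, -3)) = 21.9317
d((13, 12), (13, -8)) = 20.0
d((13, 12), (20, 1)) = 13.0384
d((13, 12), (-7, -3)) = 25.0
d((-3, -7), (-3, -3)) = 4.0 <-- minimum
d((-3, -7), (13, -8)) = 16.0312
d((-3, -7), (20, 1)) = 24.3516
d((-3, -7), (-7, -3)) = 5.6569
d((-3, -3), (13, -8)) = 16.7631
d((-3, -3), (20, 1)) = 23.3452
d((-3, -3), (-7, -3)) = 4.0 <-- minimum
d((13, -8), (20, 1)) = 11.4018
d((13, -8), (-7, -3)) = 20.6155
d((20, 1), (-7, -3)) = 27.2947

Minimum distance: 4.0 (tie among 2 pairs: (-3, -7) and (-3, -3); (-3, -3) and (-7, -3))

The minimum Euclidean distance is 4.0. There is a tie: 2 pairs achieve this minimum — (-3, -7) and (-3, -3); (-3, -3) and (-7, -3). Any of these is a valid closest pair. For 7 points, brute-force pairwise comparison is shown above. For large n, the divide-and-conquer algorithm (sort by x, recurse on halves, check the dividing strip) achieves O(n log n).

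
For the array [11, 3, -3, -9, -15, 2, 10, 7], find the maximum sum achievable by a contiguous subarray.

Using Kadane's algorithm on [11, 3, -3, -9, -15, 2, 10, 7]:

Scanning through the array:
Position 1 (value 3): max_ending_here = 14, max_so_far = 14
Position 2 (value -3): max_ending_here = 11, max_so_far = 14
Position 3 (value -9): max_ending_here = 2, max_so_far = 14
Position 4 (value -15): max_ending_here = -13, max_so_far = 14
Position 5 (value 2): max_ending_here = 2, max_so_far = 14
Position 6 (value 10): max_ending_here = 12, max_so_far = 14
Position 7 (value 7): max_ending_here = 19, max_so_far = 19

Maximum subarray: [2, 10, 7]
Maximum sum: 19

The maximum subarray is [2, 10, 7] with sum 19. This subarray runs from index 5 to index 7.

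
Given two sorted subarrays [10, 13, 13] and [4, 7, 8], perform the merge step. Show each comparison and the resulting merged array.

Merging process:

Compare 10 vs 4: take 4 from right. Merged: [4]
Compare 10 vs 7: take 7 from right. Merged: [4, 7]
Compare 10 vs 8: take 8 from right. Merged: [4, 7, 8]
Append remaining from left: [10, 13, 13]. Merged: [4, 7, 8, 10, 13, 13]

Final merged array: [4, 7, 8, 10, 13, 13]
Total comparisons: 3

The merged array is [4, 7, 8, 10, 13, 13], requiring 3 comparisons. The merge step runs in O(n) time where n is the total number of elements.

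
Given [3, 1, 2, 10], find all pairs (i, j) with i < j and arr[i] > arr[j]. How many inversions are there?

Finding inversions in [3, 1, 2, 10]:

(0, 1): arr[0]=3 > arr[1]=1
(0, 2): arr[0]=3 > arr[2]=2

Total inversions: 2

The array has 2 inversion(s): (0,1), (0,2). Each pair (i,j) satisfies i < j and arr[i] > arr[j].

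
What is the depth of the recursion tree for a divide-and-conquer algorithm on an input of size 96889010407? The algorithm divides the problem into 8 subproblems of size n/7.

For divide and conquer with division factor 7:

Problem sizes at each level:
Level 0: 96889010407
Level 1: 13841287201
Level 2: 1977326743
Level 3: 282475249
Level 4: 40353607
Level 5: 5764801
Level 6: 823543
Level 7: 117649
Level 8: 16807
Level 9: 2401
Level 10: 343
Level 11: 49
Level 12: 7
Level 13: 1

The root is level 0 and the size-1 base case is level 13 (the tree spans levels 0 through 13, i.e. 14 levels counting the root), so the depth is the number of divisions: log_7(96889010407) = 13

The recursion tree depth is log_7(96889010407) = 13. At each level, the problem size is divided by 7, so it takes 13 divisions to reduce to a base case of size 1. The algorithm makes 8 recursive calls at each level.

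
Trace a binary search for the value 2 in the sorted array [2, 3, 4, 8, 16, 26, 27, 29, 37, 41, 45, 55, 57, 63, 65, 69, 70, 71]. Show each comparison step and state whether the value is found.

Binary search for 2 in [2, 3, 4, 8, 16, 26, 27, 29, 37, 41, 45, 55, 57, 63, 65, 69, 70, 71]:

lo=0, hi=17, mid=8, arr[mid]=37 -> 37 > 2, search left half
lo=0, hi=7, mid=3, arr[mid]=8 -> 8 > 2, search left half
lo=0, hi=2, mid=1, arr[mid]=3 -> 3 > 2, search left half
lo=0, hi=0, mid=0, arr[mid]=2 -> Found target at index 0!

Binary search finds 2 at index 0 after 4 comparisons. The search repeatedly halves the search space by comparing with the middle element.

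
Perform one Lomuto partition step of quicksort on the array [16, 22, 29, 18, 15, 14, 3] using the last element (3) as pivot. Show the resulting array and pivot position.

Lomuto partition with pivot = 3:

Initial array: [16, 22, 29, 18, 15, 14, 3]

arr[0]=16 > 3: no swap
arr[1]=22 > 3: no swap
arr[2]=29 > 3: no swap
arr[3]=18 > 3: no swap
arr[4]=15 > 3: no swap
arr[5]=14 > 3: no swap

Place pivot at position 0: [3, 22, 29, 18, 15, 14, 16]
Pivot position: 0

After partitioning with pivot 3, the array becomes [3, 22, 29, 18, 15, 14, 16]. The pivot is placed at index 0. All elements to the left of the pivot are <= 3, and all elements to the right are > 3.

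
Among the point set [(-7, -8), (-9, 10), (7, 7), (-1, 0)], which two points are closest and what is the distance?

Computing all pairwise distances among 4 points:

d((-7, -8), (-9, 10)) = 18.1108
d((-7, -8), (7, 7)) = 20.5183
d((-7, -8), (-1, 0)) = 10.0 <-- minimum
d((-9, 10), (7, 7)) = 16.2788
d((-9, 10), (-1, 0)) = 12.8062
d((7, 7), (-1, 0)) = 10.6301

Closest pair: (-7, -8) and (-1, 0) with distance 10.0

The closest pair is (-7, -8) and (-1, 0) with Euclidean distance 10.0. For 4 points, brute-force pairwise comparison is shown above. For large n, the divide-and-conquer algorithm (sort by x, recurse on halves, check the dividing strip) achieves O(n log n).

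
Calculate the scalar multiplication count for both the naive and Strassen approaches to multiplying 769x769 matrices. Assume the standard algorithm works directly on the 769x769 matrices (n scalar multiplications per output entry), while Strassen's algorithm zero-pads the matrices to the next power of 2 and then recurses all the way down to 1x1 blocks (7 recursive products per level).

Matrix multiplication for 769x769 matrices:

Strassen's algorithm requires power-of-2 dimensions. Pad 769x769 to 1024x1024 (next power of 2).

Standard algorithm: 769^3 = 454756609 multiplications
Strassen's algorithm: 7^(log2(1024)) = 7^10 = 282475249 multiplications
Savings: 454756609 - 282475249 = 172281360 multiplications

Standard: 454756609 multiplications (769^3). Strassen: 282475249 multiplications (7^10, after padding to 1024x1024). Strassen reduces 8 recursive multiplications to 7 at each level.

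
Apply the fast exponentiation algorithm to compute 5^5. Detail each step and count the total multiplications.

Computing 5^5 by squaring (build up from 5^1; each line after the first costs one multiplication):

5^1 = 5
5^2 = (5^1)^2 = 5^2 = 25
5^4 = (5^2)^2 = 25^2 = 625
5^5 = 5 * 5^4 = 5 * 625 = 3125

Result: 3125
Multiplications needed: 3 (3 lines after 5^1)

5^5 = 3125. Using exponentiation by squaring, this requires 3 multiplications. The key idea: if the exponent is even, square the half-power; if odd, multiply by the base once.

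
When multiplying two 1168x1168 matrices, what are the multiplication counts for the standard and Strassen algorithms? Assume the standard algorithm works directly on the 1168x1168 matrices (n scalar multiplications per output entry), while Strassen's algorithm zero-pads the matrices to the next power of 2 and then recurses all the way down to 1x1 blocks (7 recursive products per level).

Matrix multiplication for 1168x1168 matrices:

Strassen's algorithm requires power-of-2 dimensions. Pad 1168x1168 to 2048x2048 (next power of 2).

Standard algorithm: 1168^3 = 1593413632 multiplications
Strassen's algorithm: 7^(log2(2048)) = 7^11 = 1977326743 multiplications
Difference: 1593413632 - 1977326743 = -383913111 (Strassen uses MORE here due to padding overhead — for small or just-over-power-of-2 n, padding can outweigh the per-level savings)

Standard: 1593413632 multiplications (1168^3). Strassen: 1977326743 multiplications (7^11, after padding to 2048x2048). Strassen reduces 8 recursive multiplications to 7 at each level.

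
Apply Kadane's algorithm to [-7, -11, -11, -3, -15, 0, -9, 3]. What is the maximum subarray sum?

Using Kadane's algorithm on [-7, -11, -11, -3, -15, 0, -9, 3]:

Scanning through the array:
Position 1 (value -11): max_ending_here = -11, max_so_far = -7
Position 2 (value -11): max_ending_here = -11, max_so_far = -7
Position 3 (value -3): max_ending_here = -3, max_so_far = -3
Position 4 (value -15): max_ending_here = -15, max_so_far = -3
Position 5 (value 0): max_ending_here = 0, max_so_far = 0
Position 6 (value -9): max_ending_here = -9, max_so_far = 0
Position 7 (value 3): max_ending_here = 3, max_so_far = 3

Maximum subarray: [3]
Maximum sum: 3

The maximum subarray is [3] with sum 3. This subarray runs from index 7 to index 7.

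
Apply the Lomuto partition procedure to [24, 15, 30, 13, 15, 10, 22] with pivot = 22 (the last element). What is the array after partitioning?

Lomuto partition with pivot = 22:

Initial array: [24, 15, 30, 13, 15, 10, 22]

arr[0]=24 > 22: no swap
arr[1]=15 <= 22: swap with position 0, array becomes [15, 24, 30, 13, 15, 10, 22]
arr[2]=30 > 22: no swap
arr[3]=13 <= 22: swap with position 1, array becomes [15, 13, 30, 24, 15, 10, 22]
arr[4]=15 <= 22: swap with position 2, array becomes [15, 13, 15, 24, 30, 10, 22]
arr[5]=10 <= 22: swap with position 3, array becomes [15, 13, 15, 10, 30, 24, 22]

Place pivot at position 4: [15, 13, 15, 10, 22, 24, 30]
Pivot position: 4

After partitioning with pivot 22, the array becomes [15, 13, 15, 10, 22, 24, 30]. The pivot is placed at index 4. All elements to the left of the pivot are <= 22, and all elements to the right are > 22.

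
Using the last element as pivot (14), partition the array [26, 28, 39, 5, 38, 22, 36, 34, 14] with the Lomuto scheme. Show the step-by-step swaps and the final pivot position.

Lomuto partition with pivot = 14:

Initial array: [26, 28, 39, 5, 38, 22, 36, 34, 14]

arr[0]=26 > 14: no swap
arr[1]=28 > 14: no swap
arr[2]=39 > 14: no swap
arr[3]=5 <= 14: swap with position 0, array becomes [5, 28, 39, 26, 38, 22, 36, 34, 14]
arr[4]=38 > 14: no swap
arr[5]=22 > 14: no swap
arr[6]=36 > 14: no swap
arr[7]=34 > 14: no swap

Place pivot at position 1: [5, 14, 39, 26, 38, 22, 36, 34, 28]
Pivot position: 1

After partitioning with pivot 14, the array becomes [5, 14, 39, 26, 38, 22, 36, 34, 28]. The pivot is placed at index 1. All elements to the left of the pivot are <= 14, and all elements to the right are > 14.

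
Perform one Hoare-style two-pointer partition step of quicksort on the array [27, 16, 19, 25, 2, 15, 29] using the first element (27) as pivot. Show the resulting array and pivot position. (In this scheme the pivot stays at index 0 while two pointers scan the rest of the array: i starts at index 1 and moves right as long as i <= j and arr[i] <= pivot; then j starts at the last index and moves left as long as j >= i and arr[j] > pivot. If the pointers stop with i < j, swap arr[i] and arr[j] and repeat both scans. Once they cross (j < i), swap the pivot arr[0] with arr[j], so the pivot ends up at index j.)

Hoare-style two-pointer partition with pivot = 27:

Initial array: [27, 16, 19, 25, 2, 15, 29]

Pointers start at i = 1, j = 6.
i ends at 6, j ends at 5: the pointers have crossed (j < i), so scanning stops.

Swap pivot arr[0] with arr[5] to place pivot at position 5: [15, 16, 19, 25, 2, 27, 29]
Pivot position: 5

After partitioning with pivot 27, the array becomes [15, 16, 19, 25, 2, 27, 29]. The pivot is placed at index 5. All elements to the left of the pivot are <= 27, and all elements to the right are > 27.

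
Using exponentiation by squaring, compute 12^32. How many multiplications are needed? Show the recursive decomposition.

Computing 12^32 by squaring (build up from 12^1; each line after the first costs one multiplication):

12^1 = 12
12^2 = (12^1)^2 = 12^2 = 144
12^4 = (12^2)^2 = 144^2 = 20736
12^8 = (12^4)^2 = 20736^2 = 429981696
12^16 = (12^8)^2 = 429981696^2 = 184884258895036416
12^32 = (12^16)^2 = 184884258895036416^2 = 34182189187166852111368841966125056

Result: 34182189187166852111368841966125056
Multiplications needed: 5 (5 lines after 12^1)

12^32 = 34182189187166852111368841966125056. Using exponentiation by squaring, this requires 5 multiplications. The key idea: if the exponent is even, square the half-power; if odd, multiply by the base once.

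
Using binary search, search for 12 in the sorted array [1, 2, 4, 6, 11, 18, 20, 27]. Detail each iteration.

Binary search for 12 in [1, 2, 4, 6, 11, 18, 20, 27]:

lo=0, hi=7, mid=3, arr[mid]=6 -> 6 < 12, search right half
lo=4, hi=7, mid=5, arr[mid]=18 -> 18 > 12, search left half
lo=4, hi=4, mid=4, arr[mid]=11 -> 11 < 12, search right half
lo=5 > hi=4, target 12 not found

Binary search determines that 12 is not in the array after 3 comparisons. The search space was exhausted without finding the target.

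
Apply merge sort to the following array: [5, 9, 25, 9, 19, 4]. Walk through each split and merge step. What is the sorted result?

Merge sort trace:

Split: [5, 9, 25, 9, 19, 4] -> [5, 9, 25] and [9, 19, 4]
  Split: [5, 9, 25] -> [5] and [9, 25]
    Split: [9, 25] -> [9] and [25]
    Merge: [9] + [25] -> [9, 25]
  Merge: [5] + [9, 25] -> [5, 9, 25]
  Split: [9, 19, 4] -> [9] and [19, 4]
    Split: [19, 4] -> [19] and [4]
    Merge: [19] + [4] -> [4, 19]
  Merge: [9] + [4, 19] -> [4, 9, 19]
Merge: [5, 9, 25] + [4, 9, 19] -> [4, 5, 9, 9, 19, 25]

Final sorted array: [4, 5, 9, 9, 19, 25]

The merge sort proceeds by recursively splitting the array and merging sorted halves.
After all merges, the sorted array is [4, 5, 9, 9, 19, 25].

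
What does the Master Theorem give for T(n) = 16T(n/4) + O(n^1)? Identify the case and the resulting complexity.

Master Theorem for T(n) = 16T(n/4) + O(n^1):

a = 16, b = 4, c = 1
log_b(a) = log_4(16) = 2.0000

Case 1: c = 1 < log_4(16) = 2.0000
T(n) = O(n^(log_4 16)) = O(n^2)

For T(n) = 16T(n/4) + O(n^1): log_4(16) = 2.0000. This is Case 1 of the Master Theorem (c < log_b(a), work dominated by leaves), giving O(n^2).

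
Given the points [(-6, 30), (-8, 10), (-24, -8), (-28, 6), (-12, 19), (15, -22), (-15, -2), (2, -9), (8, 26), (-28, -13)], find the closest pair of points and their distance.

Computing all pairwise distances among 10 points:

d((-6, 30), (-8, 10)) = 20.0998
d((-6, 30), (-24, -8)) = 42.0476
d((-6, 30), (-28, 6)) = 32.5576
d((-6, 30), (-12, 19)) = 12.53
d((-6, 30), (15, -22)) = 56.0803
d((-6, 30), (-15, -2)) = 33.2415
d((-6, 30), (2, -9)) = 39.8121
d((-6, 30), (8, 26)) = 14.5602
d((-6, 30), (-28, -13)) = 48.3011
d((-8, 10), (-24, -8)) = 24.0832
d((-8, 10), (-28, 6)) = 20.3961
d((-8, 10), (-12, 19)) = 9.8489
d((-8, 10), (15, -22)) = 39.4081
d((-8, 10), (-15, -2)) = 13.8924
d((-8, 10), (2, -9)) = 21.4709
d((-8, 10), (8, 26)) = 22.6274
d((-8, 10), (-28, -13)) = 30.4795
d((-24, -8), (-28, 6)) = 14.5602
d((-24, -8), (-12, 19)) = 29.5466
d((-24, -8), (15, -22)) = 41.4367
d((-24, -8), (-15, -2)) = 10.8167
d((-24, -8), (2, -9)) = 26.0192
d((-24, -8), (8, 26)) = 46.6905
d((-24, -8), (-28, -13)) = 6.4031 <-- minimum
d((-28, 6), (-12, 19)) = 20.6155
d((-28, 6), (15, -22)) = 51.3128
d((-28, 6), (-15, -2)) = 15.2643
d((-28, 6), (2, -9)) = 33.541
d((-28, 6), (8, 26)) = 41.1825
d((-28, 6), (-28, -13)) = 19.0
d((-12, 19), (15, -22)) = 49.0918
d((-12, 19), (-15, -2)) = 21.2132
d((-12, 19), (2, -9)) = 31.305
d((-12, 19), (8, 26)) = 21.1896
d((-12, 19), (-28, -13)) = 35.7771
d((15, -22), (-15, -2)) = 36.0555
d((15, -22), (2, -9)) = 18.3848
d((15, -22), (8, 26)) = 48.5077
d((15, -22), (-28, -13)) = 43.9318
d((-15, -2), (2, -9)) = 18.3848
d((-15, -2), (8, 26)) = 36.2353
d((-15, -2), (-28, -13)) = 17.0294
d((2, -9), (8, 26)) = 35.5106
d((2, -9), (-28, -13)) = 30.2655
d((8, 26), (-28, -13)) = 53.0754

Closest pair: (-24, -8) and (-28, -13) with distance 6.4031

The closest pair is (-24, -8) and (-28, -13) with Euclidean distance 6.4031. For 10 points, brute-force pairwise comparison is shown above. For large n, the divide-and-conquer algorithm (sort by x, recurse on halves, check the dividing strip) achieves O(n log n).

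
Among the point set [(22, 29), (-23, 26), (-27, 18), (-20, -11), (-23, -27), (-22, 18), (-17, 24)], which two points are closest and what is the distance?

Computing all pairwise distances among 7 points:

d((22, 29), (-23, 26)) = 45.0999
d((22, 29), (-27, 18)) = 50.2195
d((22, 29), (-20, -11)) = 58.0
d((22, 29), (-23, -27)) = 71.8401
d((22, 29), (-22, 18)) = 45.3542
d((22, 29), (-17, 24)) = 39.3192
d((-23, 26), (-27, 18)) = 8.9443
d((-23, 26), (-20, -11)) = 37.1214
d((-23, 26), (-23, -27)) = 53.0
d((-23, 26), (-22, 18)) = 8.0623
d((-23, 26), (-17, 24)) = 6.3246
d((-27, 18), (-20, -11)) = 29.8329
d((-27, 18), (-23, -27)) = 45.1774
d((-27, 18), (-22, 18)) = 5.0 <-- minimum
d((-27, 18), (-17, 24)) = 11.6619
d((-20, -11), (-23, -27)) = 16.2788
d((-20, -11), (-22, 18)) = 29.0689
d((-20, -11), (-17, 24)) = 35.1283
d((-23, -27), (-22, 18)) = 45.0111
d((-23, -27), (-17, 24)) = 51.3517
d((-22, 18), (-17, 24)) = 7.8102

Closest pair: (-27, 18) and (-22, 18) with distance 5.0

The closest pair is (-27, 18) and (-22, 18) with Euclidean distance 5.0. For 7 points, brute-force pairwise comparison is shown above. For large n, the divide-and-conquer algorithm (sort by x, recurse on halves, check the dividing strip) achieves O(n log n).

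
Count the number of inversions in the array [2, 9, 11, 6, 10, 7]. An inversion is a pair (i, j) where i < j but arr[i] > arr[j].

Finding inversions in [2, 9, 11, 6, 10, 7]:

(1, 3): arr[1]=9 > arr[3]=6
(1, 5): arr[1]=9 > arr[5]=7
(2, 3): arr[2]=11 > arr[3]=6
(2, 4): arr[2]=11 > arr[4]=10
(2, 5): arr[2]=11 > arr[5]=7
(4, 5): arr[4]=10 > arr[5]=7

Total inversions: 6

The array has 6 inversion(s): (1,3), (1,5), (2,3), (2,4), (2,5), (4,5). Each pair (i,j) satisfies i < j and arr[i] > arr[j].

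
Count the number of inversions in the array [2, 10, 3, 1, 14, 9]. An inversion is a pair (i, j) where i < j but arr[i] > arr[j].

Finding inversions in [2, 10, 3, 1, 14, 9]:

(0, 3): arr[0]=2 > arr[3]=1
(1, 2): arr[1]=10 > arr[2]=3
(1, 3): arr[1]=10 > arr[3]=1
(1, 5): arr[1]=10 > arr[5]=9
(2, 3): arr[2]=3 > arr[3]=1
(4, 5): arr[4]=14 > arr[5]=9

Total inversions: 6

The array has 6 inversion(s): (0,3), (1,2), (1,3), (1,5), (2,3), (4,5). Each pair (i,j) satisfies i < j and arr[i] > arr[j].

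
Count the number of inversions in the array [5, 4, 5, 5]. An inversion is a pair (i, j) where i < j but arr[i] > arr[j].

Finding inversions in [5, 4, 5, 5]:

(0, 1): arr[0]=5 > arr[1]=4

Total inversions: 1

The array has 1 inversion(s): (0,1). Each pair (i,j) satisfies i < j and arr[i] > arr[j].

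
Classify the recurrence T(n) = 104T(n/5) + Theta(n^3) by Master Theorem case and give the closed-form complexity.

Master Theorem for T(n) = 104T(n/5) + O(n^3):

a = 104, b = 5, c = 3
log_b(a) = log_5(104) = 2.8857

Case 3: c = 3 > log_5(104) = 2.8857
T(n) = O(n^3) = O(n^3)

For T(n) = 104T(n/5) + O(n^3): log_5(104) = 2.8857. This is Case 3 of the Master Theorem (c > log_b(a), work dominated by root), giving O(n^3).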